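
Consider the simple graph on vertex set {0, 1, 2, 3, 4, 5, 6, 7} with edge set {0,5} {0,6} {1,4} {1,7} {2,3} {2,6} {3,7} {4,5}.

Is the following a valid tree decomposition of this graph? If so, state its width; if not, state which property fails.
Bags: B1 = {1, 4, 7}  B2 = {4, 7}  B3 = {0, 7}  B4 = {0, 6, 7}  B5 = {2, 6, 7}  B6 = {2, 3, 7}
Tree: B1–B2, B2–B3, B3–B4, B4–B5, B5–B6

No — vertex 5 appears in no bag.

A tree decomposition must satisfy three properties: every vertex lies in some bag; for every edge, both endpoints lie together in some bag; and for every vertex, the bags containing it form a connected subtree. Here vertex 5 appears in no bag, so the decomposition is invalid.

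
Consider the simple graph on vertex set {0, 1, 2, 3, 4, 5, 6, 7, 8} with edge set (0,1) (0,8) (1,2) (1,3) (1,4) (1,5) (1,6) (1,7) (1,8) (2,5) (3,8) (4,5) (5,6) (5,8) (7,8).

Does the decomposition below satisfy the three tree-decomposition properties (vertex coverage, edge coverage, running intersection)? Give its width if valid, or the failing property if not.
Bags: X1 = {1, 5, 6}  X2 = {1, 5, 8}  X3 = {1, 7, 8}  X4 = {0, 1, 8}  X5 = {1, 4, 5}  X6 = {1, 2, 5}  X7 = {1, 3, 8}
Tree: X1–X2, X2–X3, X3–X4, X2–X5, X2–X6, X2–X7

Checking the three conditions: (i) the bags cover all of {0, 1, 2, 3, 4, 5, 6, 7, 8}; (ii) for each edge, some bag contains both endpoints; (iii) the bags containing any fixed vertex form a subtree. All hold, so the decomposition is valid with width 3 − 1 = 2.

Yes; width 2.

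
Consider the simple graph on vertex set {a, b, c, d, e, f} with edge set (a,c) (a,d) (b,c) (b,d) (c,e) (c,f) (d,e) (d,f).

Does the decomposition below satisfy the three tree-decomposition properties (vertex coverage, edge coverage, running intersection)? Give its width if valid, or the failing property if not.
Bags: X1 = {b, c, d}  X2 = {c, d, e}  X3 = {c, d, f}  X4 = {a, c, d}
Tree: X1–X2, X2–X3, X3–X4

Yes; width 2.

Vertex coverage: the bags together contain {a, b, c, d, e, f}, the full vertex set. Edge coverage: each edge of G has both endpoints in at least one bag. Running intersection: for every vertex, the bags containing it form a connected subtree. All three properties hold, so this is a valid tree decomposition of width max|bag| − 1 = 2, and hence tw(G) ≤ 2.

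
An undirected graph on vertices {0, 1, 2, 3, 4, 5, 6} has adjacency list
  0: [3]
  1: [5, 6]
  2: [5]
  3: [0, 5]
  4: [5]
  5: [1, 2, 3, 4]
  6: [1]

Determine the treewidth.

A width-1 tree decomposition is:
Bags: B1 = {1, 5}  B2 = {1, 6}  B3 = {2, 5}  B4 = {3, 5}  B5 = {0, 3}  B6 = {4, 5}
Tree: B1–B2, B1–B3, B3–B4, B4–B5, B1–B6
Every bag has size at most 2, so the width is 2 − 1 = 1 and tw(G) ≤ 1. Any graph with an edge has treewidth ≥ 1, and G has the edge 5–1. Combining the bounds, tw(G) = 1.

1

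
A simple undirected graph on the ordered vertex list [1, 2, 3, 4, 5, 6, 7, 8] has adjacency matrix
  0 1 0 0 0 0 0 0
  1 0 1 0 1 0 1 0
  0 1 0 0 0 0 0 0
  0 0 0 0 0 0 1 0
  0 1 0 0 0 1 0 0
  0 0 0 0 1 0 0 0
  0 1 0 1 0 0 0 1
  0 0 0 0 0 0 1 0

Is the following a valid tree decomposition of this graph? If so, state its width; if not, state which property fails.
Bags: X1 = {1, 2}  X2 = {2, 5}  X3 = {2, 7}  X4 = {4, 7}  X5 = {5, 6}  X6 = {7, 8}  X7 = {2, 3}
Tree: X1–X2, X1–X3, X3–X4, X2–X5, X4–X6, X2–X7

Checking the three conditions: (i) the bags cover all of {1, 2, 3, 4, 5, 6, 7, 8}; (ii) for each edge, some bag contains both endpoints; (iii) the bags containing any fixed vertex form a subtree. All hold, so the decomposition is valid with width 2 − 1 = 1.

Yes; width 1.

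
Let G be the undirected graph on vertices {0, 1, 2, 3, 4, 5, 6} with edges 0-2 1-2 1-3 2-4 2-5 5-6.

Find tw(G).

A width-1 tree decomposition is:
Bags: B1 = {1, 2}  B2 = {2, 4}  B3 = {2, 5}  B4 = {5, 6}  B5 = {1, 3}  B6 = {0, 2}
Tree: B1–B2, B2–B3, B3–B4, B1–B5, B1–B6
Each bag holds 2 vertices, so the decomposition has width 1, which upper-bounds the treewidth. G has an edge, so its treewidth is at least 1. Combining the bounds, tw(G) = 1.

1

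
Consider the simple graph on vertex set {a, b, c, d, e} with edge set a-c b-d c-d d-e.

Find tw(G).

A width-1 tree decomposition is:
Bags: B1 = {c, d}  B2 = {a, c}  B3 = {b, d}  B4 = {d, e}
Tree: B1–B2, B1–B3, B1–B4
The largest bag has 2 vertices, giving width 1; this decomposition certifies tw(G) ≤ 1. Any graph with an edge has treewidth ≥ 1, and G has the edge d–c. Combining the bounds, tw(G) = 1.

1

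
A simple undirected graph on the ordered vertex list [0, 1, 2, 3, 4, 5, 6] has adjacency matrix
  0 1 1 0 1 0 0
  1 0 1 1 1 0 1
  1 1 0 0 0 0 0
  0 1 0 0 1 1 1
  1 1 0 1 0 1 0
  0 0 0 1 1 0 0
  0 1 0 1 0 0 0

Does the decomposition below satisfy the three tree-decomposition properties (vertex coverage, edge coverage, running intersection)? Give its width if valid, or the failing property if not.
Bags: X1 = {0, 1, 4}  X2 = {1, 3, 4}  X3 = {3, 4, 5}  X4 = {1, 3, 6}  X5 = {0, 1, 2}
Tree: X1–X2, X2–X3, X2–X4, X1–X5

Yes; width 2.

Every vertex of G appears in some bag (union = {0, 1, 2, 3, 4, 5, 6}); every edge is covered by a bag; and for each vertex v the set of bags containing v is connected in the bag tree. The decomposition is therefore valid. The largest bag has 3 vertices, so the width is 2.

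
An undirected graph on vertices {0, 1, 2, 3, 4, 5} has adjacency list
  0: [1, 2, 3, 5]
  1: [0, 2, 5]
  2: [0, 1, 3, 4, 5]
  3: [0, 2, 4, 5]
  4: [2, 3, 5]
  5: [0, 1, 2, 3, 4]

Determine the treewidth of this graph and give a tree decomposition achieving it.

Every bag has size at most 4, so the width is 4 − 1 = 3 and tw(G) ≤ 3. On the other hand G contains the 4-clique {0, 1, 2, 5}. A clique must lie in a single bag of any decomposition, so no decomposition can have width below 3. The upper and lower bounds meet at 3, so that is the treewidth.

Treewidth 3.
One such decomposition:
Bags: B1 = {0, 1, 2, 5}  B2 = {0, 2, 3, 5}  B3 = {2, 3, 4, 5}
Tree: B1–B2, B2–B3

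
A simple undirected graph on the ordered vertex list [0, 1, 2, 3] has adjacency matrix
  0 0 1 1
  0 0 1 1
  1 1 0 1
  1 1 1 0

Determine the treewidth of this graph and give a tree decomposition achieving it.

Treewidth 2.
Bags: B1 = {1, 2, 3}  B2 = {0, 2, 3}
Tree: B1–B2

Each bag holds 3 vertices, so the decomposition has width 2, which upper-bounds the treewidth. On the other hand G contains the 3-clique {0, 2, 3}. A clique must lie in a single bag of any decomposition, so no decomposition can have width below 2. Hence tw(G) = 2 exactly.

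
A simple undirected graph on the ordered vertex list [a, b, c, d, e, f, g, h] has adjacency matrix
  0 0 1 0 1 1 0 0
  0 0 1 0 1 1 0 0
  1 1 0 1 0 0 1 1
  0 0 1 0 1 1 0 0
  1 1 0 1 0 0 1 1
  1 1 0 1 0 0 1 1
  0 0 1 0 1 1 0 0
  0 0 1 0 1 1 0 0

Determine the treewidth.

A width-3 tree decomposition is:
Bags: B1 = {a, c, e, f}  B2 = {c, d, e, f}  B3 = {b, c, e, f}  B4 = {c, e, f, h}  B5 = {c, e, f, g}
Tree: B1–B2, B2–B3, B3–B4, B4–B5
Each bag holds 4 vertices, so the decomposition has width 3, which upper-bounds the treewidth. For the lower bound: the 4 vertex sets {a,f}, {d,e}, {c}, {b} are disjoint, each induces a connected subgraph, and every pair is joined by at least one edge of G. Contracting each set to a single vertex therefore yields K_{4} as a minor, and since treewidth is minor-monotone, tw(G) ≥ tw(K_{4}) = 3. The upper and lower bounds meet at 3, so that is the treewidth.

3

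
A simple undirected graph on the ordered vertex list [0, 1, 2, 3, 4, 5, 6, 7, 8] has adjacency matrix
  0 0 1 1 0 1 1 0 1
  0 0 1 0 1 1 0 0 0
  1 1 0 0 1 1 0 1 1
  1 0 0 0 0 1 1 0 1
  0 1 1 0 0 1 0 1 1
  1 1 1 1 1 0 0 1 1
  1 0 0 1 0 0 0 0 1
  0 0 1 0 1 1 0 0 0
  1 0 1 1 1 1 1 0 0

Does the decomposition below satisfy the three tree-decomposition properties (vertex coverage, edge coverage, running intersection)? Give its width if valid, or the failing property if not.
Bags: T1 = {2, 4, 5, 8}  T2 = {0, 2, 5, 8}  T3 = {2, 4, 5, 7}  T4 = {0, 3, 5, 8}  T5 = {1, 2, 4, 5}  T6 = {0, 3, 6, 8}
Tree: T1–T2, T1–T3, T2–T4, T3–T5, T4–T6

Yes; width 3.

Vertex coverage: the bags together contain {0, 1, 2, 3, 4, 5, 6, 7, 8}, the full vertex set. Edge coverage: each edge of G has both endpoints in at least one bag. Running intersection: for every vertex, the bags containing it form a connected subtree. All three properties hold, so this is a valid tree decomposition of width max|bag| − 1 = 3, and hence tw(G) ≤ 3.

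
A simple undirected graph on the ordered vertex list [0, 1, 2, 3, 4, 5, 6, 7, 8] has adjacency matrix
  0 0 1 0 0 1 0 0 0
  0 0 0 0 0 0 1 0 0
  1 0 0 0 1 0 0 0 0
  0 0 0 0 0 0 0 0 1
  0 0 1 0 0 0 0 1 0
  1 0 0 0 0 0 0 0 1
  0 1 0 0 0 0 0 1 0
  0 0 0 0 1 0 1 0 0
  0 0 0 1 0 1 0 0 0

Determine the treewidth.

A width-1 tree decomposition is:
Bags: B1 = {1, 6}  B2 = {6, 7}  B3 = {4, 7}  B4 = {2, 4}  B5 = {0, 2}  B6 = {0, 5}  B7 = {5, 8}  B8 = {3, 8}
Tree: B1–B2, B2–B3, B3–B4, B4–B5, B5–B6, B6–B7, B7–B8
The largest bag has 2 vertices, giving width 1; this decomposition certifies tw(G) ≤ 1. Since G has at least one edge (e.g. 1–6), it is not an edgeless graph, so tw(G) ≥ 1. Combining the bounds, tw(G) = 1.

1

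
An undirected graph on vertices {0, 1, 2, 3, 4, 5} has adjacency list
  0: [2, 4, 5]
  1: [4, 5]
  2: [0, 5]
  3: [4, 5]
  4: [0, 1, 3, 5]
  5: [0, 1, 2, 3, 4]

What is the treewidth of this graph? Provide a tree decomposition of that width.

Each bag holds 3 vertices, so the decomposition has width 2, which upper-bounds the treewidth. For the lower bound, the 3 vertices {0, 2, 5} are pairwise adjacent, and any tree decomposition puts a clique entirely inside one bag — forcing width ≥ 2. Therefore the treewidth is 2.

Treewidth 2.
Bags: B1 = {0, 2, 5}  B2 = {0, 4, 5}  B3 = {3, 4, 5}  B4 = {1, 4, 5}
Tree: B1–B2, B2–B3, B2–B4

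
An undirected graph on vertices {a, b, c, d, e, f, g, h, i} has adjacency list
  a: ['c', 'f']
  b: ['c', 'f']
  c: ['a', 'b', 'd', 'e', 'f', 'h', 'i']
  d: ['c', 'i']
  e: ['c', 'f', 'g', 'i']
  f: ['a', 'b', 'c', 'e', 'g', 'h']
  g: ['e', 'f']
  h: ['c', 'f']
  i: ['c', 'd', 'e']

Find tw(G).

A width-2 tree decomposition is:
Bags: B1 = {c, e, i}  B2 = {c, e, f}  B3 = {a, c, f}  B4 = {c, d, i}  B5 = {c, f, h}  B6 = {b, c, f}  B7 = {e, f, g}
Tree: B1–B2, B2–B3, B1–B4, B2–B5, B2–B6, B2–B7
Each bag holds 3 vertices, so the decomposition has width 2, which upper-bounds the treewidth. For the lower bound, the 3 vertices {e, f, g} are pairwise adjacent, and any tree decomposition puts a clique entirely inside one bag — forcing width ≥ 2. Therefore the treewidth is 2.

2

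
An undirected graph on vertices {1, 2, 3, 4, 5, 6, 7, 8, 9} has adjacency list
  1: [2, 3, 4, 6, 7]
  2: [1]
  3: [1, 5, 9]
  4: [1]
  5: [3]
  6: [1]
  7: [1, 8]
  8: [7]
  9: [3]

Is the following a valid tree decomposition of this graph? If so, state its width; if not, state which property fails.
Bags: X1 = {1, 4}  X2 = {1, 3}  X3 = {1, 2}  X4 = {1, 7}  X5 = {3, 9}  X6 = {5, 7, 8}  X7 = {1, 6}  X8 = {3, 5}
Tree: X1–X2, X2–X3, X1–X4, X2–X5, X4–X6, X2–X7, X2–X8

No — bags containing vertex 5 are not connected in the tree.

A tree decomposition must satisfy three properties: every vertex lies in some bag; for every edge, both endpoints lie together in some bag; and for every vertex, the bags containing it form a connected subtree. Here bags containing vertex 5 are not connected in the tree, so the decomposition is invalid.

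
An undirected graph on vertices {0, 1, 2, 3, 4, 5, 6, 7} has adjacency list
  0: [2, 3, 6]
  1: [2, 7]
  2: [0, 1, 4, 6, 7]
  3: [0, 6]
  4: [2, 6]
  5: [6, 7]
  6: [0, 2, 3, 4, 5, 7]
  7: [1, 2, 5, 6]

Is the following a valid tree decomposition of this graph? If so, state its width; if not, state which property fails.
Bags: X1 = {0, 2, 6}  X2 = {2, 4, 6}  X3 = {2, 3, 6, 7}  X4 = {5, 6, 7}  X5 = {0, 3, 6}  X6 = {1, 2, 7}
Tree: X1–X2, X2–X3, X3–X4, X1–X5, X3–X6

No — bags containing vertex 3 are not connected in the tree.

A tree decomposition must satisfy three properties: every vertex lies in some bag; for every edge, both endpoints lie together in some bag; and for every vertex, the bags containing it form a connected subtree. Here bags containing vertex 3 are not connected in the tree, so the decomposition is invalid.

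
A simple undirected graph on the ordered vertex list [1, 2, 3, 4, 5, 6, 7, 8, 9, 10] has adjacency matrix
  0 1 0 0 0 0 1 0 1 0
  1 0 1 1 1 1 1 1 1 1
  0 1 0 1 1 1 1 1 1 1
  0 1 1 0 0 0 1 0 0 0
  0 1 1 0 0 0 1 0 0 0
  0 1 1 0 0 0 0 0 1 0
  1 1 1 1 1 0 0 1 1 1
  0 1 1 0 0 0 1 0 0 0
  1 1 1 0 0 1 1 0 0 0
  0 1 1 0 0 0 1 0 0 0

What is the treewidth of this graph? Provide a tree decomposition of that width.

Treewidth 3.
Bags: B1 = {2, 3, 5, 7}  B2 = {2, 3, 7, 9}  B3 = {2, 3, 7, 8}  B4 = {1, 2, 7, 9}  B5 = {2, 3, 4, 7}  B6 = {2, 3, 6, 9}  B7 = {2, 3, 7, 10}
Tree: B1–B2, B1–B3, B2–B4, B1–B5, B2–B6, B1–B7

Every bag has size at most 4, so the width is 4 − 1 = 3 and tw(G) ≤ 3. Conversely, {1, 2, 7, 9} is a clique of size 4, and the vertices of any clique must share a bag in every tree decomposition; so some bag has ≥ 4 vertices and tw(G) ≥ 3. Combining the bounds, tw(G) = 3.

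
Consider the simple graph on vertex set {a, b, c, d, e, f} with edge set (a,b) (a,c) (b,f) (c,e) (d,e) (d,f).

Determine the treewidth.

2

A width-2 tree decomposition is:
Bags: B1 = {a, c, e}  B2 = {a, b, e}  B3 = {b, e, f}  B4 = {d, e, f}
Tree: B1–B2, B2–B3, B3–B4
Every bag has size at most 3, so the width is 3 − 1 = 2 and tw(G) ≤ 2. The edges e–c–a–b–f–d–e form a cycle, so G is not a tree and its treewidth is at least 2. Therefore the treewidth is 2.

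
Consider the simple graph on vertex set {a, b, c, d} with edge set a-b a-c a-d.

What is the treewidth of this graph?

1

A width-1 tree decomposition is:
Bags: B1 = {a, d}  B2 = {a, c}  B3 = {a, b}
Tree: B1–B2, B1–B3
Every bag has size at most 2, so the width is 2 − 1 = 1 and tw(G) ≤ 1. Since G has at least one edge (e.g. d–a), it is not an edgeless graph, so tw(G) ≥ 1. Hence tw(G) = 1 exactly.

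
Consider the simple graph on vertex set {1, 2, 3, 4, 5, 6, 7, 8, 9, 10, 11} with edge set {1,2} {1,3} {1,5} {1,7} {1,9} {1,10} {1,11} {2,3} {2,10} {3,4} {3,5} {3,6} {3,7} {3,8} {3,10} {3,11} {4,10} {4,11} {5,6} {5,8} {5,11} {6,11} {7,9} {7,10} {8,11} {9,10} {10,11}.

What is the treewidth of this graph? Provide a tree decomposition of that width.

Every bag has size at most 4, so the width is 4 − 1 = 3 and tw(G) ≤ 3. For the lower bound, the 4 vertices {1, 7, 9, 10} are pairwise adjacent, and any tree decomposition puts a clique entirely inside one bag — forcing width ≥ 3. Combining the bounds, tw(G) = 3.

Treewidth 3.
One such decomposition:
Bags: B1 = {1, 2, 3, 10}  B2 = {1, 3, 10, 11}  B3 = {1, 3, 7, 10}  B4 = {1, 3, 5, 11}  B5 = {3, 5, 6, 11}  B6 = {3, 4, 10, 11}  B7 = {1, 7, 9, 10}  B8 = {3, 5, 8, 11}
Tree: B1–B2, B2–B3, B2–B4, B4–B5, B2–B6, B3–B7, B4–B8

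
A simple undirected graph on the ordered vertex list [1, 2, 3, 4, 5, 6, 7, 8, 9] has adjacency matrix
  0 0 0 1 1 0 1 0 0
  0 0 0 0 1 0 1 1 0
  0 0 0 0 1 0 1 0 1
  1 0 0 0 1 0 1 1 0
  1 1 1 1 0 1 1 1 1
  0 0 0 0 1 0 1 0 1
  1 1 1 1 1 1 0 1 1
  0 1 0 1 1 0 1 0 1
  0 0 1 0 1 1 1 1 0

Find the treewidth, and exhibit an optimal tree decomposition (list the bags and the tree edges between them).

Treewidth 3.
One such decomposition:
Bags: B1 = {5, 7, 8, 9}  B2 = {3, 5, 7, 9}  B3 = {2, 5, 7, 8}  B4 = {5, 6, 7, 9}  B5 = {4, 5, 7, 8}  B6 = {1, 4, 5, 7}
Tree: B1–B2, B1–B3, B2–B4, B1–B5, B5–B6

Each bag holds 4 vertices, so the decomposition has width 3, which upper-bounds the treewidth. Conversely, {5, 7, 8, 9} is a clique of size 4, and the vertices of any clique must share a bag in every tree decomposition; so some bag has ≥ 4 vertices and tw(G) ≥ 3. Hence tw(G) = 3 exactly.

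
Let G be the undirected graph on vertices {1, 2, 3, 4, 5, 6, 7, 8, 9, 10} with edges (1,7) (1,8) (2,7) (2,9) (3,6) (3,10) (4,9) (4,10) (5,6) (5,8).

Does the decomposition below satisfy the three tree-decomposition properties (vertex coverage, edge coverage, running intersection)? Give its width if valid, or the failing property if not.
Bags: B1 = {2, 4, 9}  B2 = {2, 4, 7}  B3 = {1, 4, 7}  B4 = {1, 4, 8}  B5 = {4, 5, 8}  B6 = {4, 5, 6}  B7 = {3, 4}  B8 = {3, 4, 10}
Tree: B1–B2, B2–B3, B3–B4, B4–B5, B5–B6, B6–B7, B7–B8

A tree decomposition must satisfy three properties: every vertex lies in some bag; for every edge, both endpoints lie together in some bag; and for every vertex, the bags containing it form a connected subtree. Here edge (6,3) lies in no bag, so the decomposition is invalid.

No — edge (6,3) lies in no bag.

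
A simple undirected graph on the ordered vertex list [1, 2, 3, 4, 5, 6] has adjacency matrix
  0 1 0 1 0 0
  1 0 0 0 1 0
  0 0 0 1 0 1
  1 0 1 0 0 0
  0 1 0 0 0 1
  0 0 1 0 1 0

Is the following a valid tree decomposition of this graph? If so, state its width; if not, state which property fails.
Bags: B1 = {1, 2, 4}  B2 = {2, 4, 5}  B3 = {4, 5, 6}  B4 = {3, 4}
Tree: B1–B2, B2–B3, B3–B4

No — edge (6,3) lies in no bag.

A tree decomposition must satisfy three properties: every vertex lies in some bag; for every edge, both endpoints lie together in some bag; and for every vertex, the bags containing it form a connected subtree. Here edge (6,3) lies in no bag, so the decomposition is invalid.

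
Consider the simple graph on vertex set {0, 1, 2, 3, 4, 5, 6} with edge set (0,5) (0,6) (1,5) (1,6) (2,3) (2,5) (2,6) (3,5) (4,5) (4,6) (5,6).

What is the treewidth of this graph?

A width-2 tree decomposition is:
Bags: B1 = {1, 5, 6}  B2 = {0, 5, 6}  B3 = {2, 5, 6}  B4 = {4, 5, 6}  B5 = {2, 3, 5}
Tree: B1–B2, B2–B3, B2–B4, B3–B5
Every bag has size at most 3, so the width is 3 − 1 = 2 and tw(G) ≤ 2. Conversely, {2, 3, 5} is a clique of size 3, and the vertices of any clique must share a bag in every tree decomposition; so some bag has ≥ 3 vertices and tw(G) ≥ 2. Hence tw(G) = 2 exactly.

2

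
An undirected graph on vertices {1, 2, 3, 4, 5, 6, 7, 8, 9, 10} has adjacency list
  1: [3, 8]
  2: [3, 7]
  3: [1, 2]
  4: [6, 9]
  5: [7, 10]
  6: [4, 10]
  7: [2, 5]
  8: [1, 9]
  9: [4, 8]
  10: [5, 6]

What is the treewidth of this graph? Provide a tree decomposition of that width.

Every bag has size at most 3, so the width is 3 − 1 = 2 and tw(G) ≤ 2. The edges 10–5–7–2–3–1–8–9–4–6–10 form a cycle, so G is not a tree and its treewidth is at least 2. The upper and lower bounds meet at 2, so that is the treewidth.

Treewidth 2.
One optimal decomposition is:
Bags: B1 = {5, 7, 10}  B2 = {2, 7, 10}  B3 = {2, 3, 10}  B4 = {1, 3, 10}  B5 = {1, 8, 10}  B6 = {8, 9, 10}  B7 = {4, 9, 10}  B8 = {4, 6, 10}
Tree: B1–B2, B2–B3, B3–B4, B4–B5, B5–B6, B6–B7, B7–B8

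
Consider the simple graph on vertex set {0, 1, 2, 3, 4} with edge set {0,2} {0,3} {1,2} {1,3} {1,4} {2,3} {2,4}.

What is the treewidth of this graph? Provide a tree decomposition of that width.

Treewidth 2.
One optimal decomposition is:
Bags: B1 = {1, 2, 4}  B2 = {1, 2, 3}  B3 = {0, 2, 3}
Tree: B1–B2, B2–B3

The largest bag has 3 vertices, giving width 2; this decomposition certifies tw(G) ≤ 2. Conversely, {0, 2, 3} is a clique of size 3, and the vertices of any clique must share a bag in every tree decomposition; so some bag has ≥ 3 vertices and tw(G) ≥ 2. Therefore the treewidth is 2.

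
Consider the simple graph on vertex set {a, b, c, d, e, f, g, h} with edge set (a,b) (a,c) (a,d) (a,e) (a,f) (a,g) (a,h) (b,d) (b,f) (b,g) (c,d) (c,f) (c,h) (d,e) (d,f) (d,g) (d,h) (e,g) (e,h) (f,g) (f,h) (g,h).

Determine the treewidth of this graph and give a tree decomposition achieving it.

Every bag has size at most 5, so the width is 5 − 1 = 4 and tw(G) ≤ 4. On the other hand G contains the 5-clique {a, d, e, g, h}. A clique must lie in a single bag of any decomposition, so no decomposition can have width below 4. Therefore the treewidth is 4.

Treewidth 4.
One such decomposition:
Bags: B1 = {a, d, f, g, h}  B2 = {a, b, d, f, g}  B3 = {a, d, e, g, h}  B4 = {a, c, d, f, h}
Tree: B1–B2, B1–B3, B1–B4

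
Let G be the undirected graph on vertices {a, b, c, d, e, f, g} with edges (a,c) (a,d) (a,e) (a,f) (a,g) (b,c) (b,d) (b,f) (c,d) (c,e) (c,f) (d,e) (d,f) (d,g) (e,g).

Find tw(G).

A width-3 tree decomposition is:
Bags: B1 = {b, c, d, f}  B2 = {a, c, d, f}  B3 = {a, c, d, e}  B4 = {a, d, e, g}
Tree: B1–B2, B2–B3, B3–B4
The largest bag has 4 vertices, giving width 3; this decomposition certifies tw(G) ≤ 3. Conversely, {a, d, e, g} is a clique of size 4, and the vertices of any clique must share a bag in every tree decomposition; so some bag has ≥ 4 vertices and tw(G) ≥ 3. The upper and lower bounds meet at 3, so that is the treewidth.

3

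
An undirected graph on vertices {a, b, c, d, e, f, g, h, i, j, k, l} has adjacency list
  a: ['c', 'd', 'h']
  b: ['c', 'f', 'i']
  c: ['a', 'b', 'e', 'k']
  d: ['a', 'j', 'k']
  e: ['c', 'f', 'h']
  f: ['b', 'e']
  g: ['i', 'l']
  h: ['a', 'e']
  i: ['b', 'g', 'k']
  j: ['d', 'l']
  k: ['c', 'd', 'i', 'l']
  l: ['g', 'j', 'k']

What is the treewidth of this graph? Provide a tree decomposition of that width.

Treewidth 3.
One such decomposition:
Bags: B1 = {d, g, j, l}  B2 = {d, g, k, l}  B3 = {d, g, i, k}  B4 = {a, d, i, k}  B5 = {a, c, i, k}  B6 = {a, b, c, i}  B7 = {a, b, c, h}  B8 = {b, c, e, h}  B9 = {b, e, f, h}
Tree: B1–B2, B2–B3, B3–B4, B4–B5, B5–B6, B6–B7, B7–B8, B8–B9

Each bag holds 4 vertices, so the decomposition has width 3, which upper-bounds the treewidth. For the lower bound: the 4 vertex sets {g,j,l}, {d}, {k}, {a,b,c,i} are disjoint, each induces a connected subgraph, and every pair is joined by at least one edge of G. Contracting each set to a single vertex therefore yields K_{4} as a minor, and since treewidth is minor-monotone, tw(G) ≥ tw(K_{4}) = 3. Combining the bounds, tw(G) = 3.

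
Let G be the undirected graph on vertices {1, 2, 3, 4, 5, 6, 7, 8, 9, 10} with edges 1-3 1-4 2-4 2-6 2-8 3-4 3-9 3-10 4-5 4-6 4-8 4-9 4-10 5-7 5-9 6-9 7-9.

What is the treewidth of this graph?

2

A width-2 tree decomposition is:
Bags: B1 = {2, 4, 6}  B2 = {2, 4, 8}  B3 = {4, 6, 9}  B4 = {4, 5, 9}  B5 = {3, 4, 9}  B6 = {3, 4, 10}  B7 = {1, 3, 4}  B8 = {5, 7, 9}
Tree: B1–B2, B1–B3, B3–B4, B3–B5, B5–B6, B6–B7, B4–B8
Every bag has size at most 3, so the width is 3 − 1 = 2 and tw(G) ≤ 2. Conversely, {2, 4, 8} is a clique of size 3, and the vertices of any clique must share a bag in every tree decomposition; so some bag has ≥ 3 vertices and tw(G) ≥ 2. Hence tw(G) = 2 exactly.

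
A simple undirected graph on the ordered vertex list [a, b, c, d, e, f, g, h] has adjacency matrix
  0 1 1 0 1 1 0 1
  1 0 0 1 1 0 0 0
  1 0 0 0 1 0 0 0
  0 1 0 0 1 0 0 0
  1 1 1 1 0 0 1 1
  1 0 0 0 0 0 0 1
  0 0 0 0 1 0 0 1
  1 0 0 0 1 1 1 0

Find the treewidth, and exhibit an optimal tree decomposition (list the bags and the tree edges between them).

Treewidth 2.
One optimal decomposition is:
Bags: B1 = {a, e, h}  B2 = {a, b, e}  B3 = {b, d, e}  B4 = {e, g, h}  B5 = {a, f, h}  B6 = {a, c, e}
Tree: B1–B2, B2–B3, B1–B4, B1–B5, B2–B6

Each bag holds 3 vertices, so the decomposition has width 2, which upper-bounds the treewidth. On the other hand G contains the 3-clique {b, d, e}. A clique must lie in a single bag of any decomposition, so no decomposition can have width below 2. Combining the bounds, tw(G) = 2.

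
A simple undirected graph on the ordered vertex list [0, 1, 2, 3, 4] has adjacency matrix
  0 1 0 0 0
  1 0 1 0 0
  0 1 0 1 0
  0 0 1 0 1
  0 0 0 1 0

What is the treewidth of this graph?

A width-1 tree decomposition is:
Bags: B1 = {2, 3}  B2 = {1, 2}  B3 = {0, 1}  B4 = {3, 4}
Tree: B1–B2, B2–B3, B1–B4
Every bag has size at most 2, so the width is 2 − 1 = 1 and tw(G) ≤ 1. Any graph with an edge has treewidth ≥ 1, and G has the edge 3–2. Combining the bounds, tw(G) = 1.

1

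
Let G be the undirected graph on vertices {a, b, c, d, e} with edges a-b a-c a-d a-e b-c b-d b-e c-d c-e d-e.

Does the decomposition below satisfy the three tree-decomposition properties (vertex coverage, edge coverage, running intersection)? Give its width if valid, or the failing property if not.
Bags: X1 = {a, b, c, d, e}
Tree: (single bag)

Vertex coverage: the bags together contain {a, b, c, d, e}, the full vertex set. Edge coverage: each edge of G has both endpoints in at least one bag. Running intersection: for every vertex, the bags containing it form a connected subtree. All three properties hold, so this is a valid tree decomposition of width max|bag| − 1 = 4, and hence tw(G) ≤ 4.

Yes; width 4.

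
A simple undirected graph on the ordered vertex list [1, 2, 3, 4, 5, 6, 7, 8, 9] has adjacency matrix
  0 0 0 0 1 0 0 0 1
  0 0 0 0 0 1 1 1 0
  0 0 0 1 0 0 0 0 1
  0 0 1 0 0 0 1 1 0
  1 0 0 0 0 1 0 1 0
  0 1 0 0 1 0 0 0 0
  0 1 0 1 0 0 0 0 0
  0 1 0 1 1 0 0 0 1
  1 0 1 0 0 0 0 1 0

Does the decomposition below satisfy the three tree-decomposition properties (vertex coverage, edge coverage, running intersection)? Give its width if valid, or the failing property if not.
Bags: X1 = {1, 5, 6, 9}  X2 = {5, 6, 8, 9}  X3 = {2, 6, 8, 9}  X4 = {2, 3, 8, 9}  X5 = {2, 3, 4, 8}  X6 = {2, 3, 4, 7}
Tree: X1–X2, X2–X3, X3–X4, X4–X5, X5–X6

Checking the three conditions: (i) the bags cover all of {1, 2, 3, 4, 5, 6, 7, 8, 9}; (ii) for each edge, some bag contains both endpoints; (iii) the bags containing any fixed vertex form a subtree. All hold, so the decomposition is valid with width 4 − 1 = 3.

Yes; width 3.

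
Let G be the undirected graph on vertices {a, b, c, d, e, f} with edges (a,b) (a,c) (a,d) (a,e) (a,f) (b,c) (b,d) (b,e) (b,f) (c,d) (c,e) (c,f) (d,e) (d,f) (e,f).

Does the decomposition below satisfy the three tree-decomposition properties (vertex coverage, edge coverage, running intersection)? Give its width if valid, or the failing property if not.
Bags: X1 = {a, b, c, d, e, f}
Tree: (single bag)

Yes; width 5.

Vertex coverage: the bags together contain {a, b, c, d, e, f}, the full vertex set. Edge coverage: each edge of G has both endpoints in at least one bag. Running intersection: for every vertex, the bags containing it form a connected subtree. All three properties hold, so this is a valid tree decomposition of width max|bag| − 1 = 5, and hence tw(G) ≤ 5.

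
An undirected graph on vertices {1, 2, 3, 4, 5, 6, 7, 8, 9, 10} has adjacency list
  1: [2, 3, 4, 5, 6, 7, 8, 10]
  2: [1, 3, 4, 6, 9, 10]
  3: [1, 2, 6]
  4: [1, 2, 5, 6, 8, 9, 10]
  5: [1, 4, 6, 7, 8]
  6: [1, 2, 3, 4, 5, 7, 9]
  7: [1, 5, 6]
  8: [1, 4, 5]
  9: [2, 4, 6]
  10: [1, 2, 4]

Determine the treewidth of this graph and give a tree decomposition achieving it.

Treewidth 3.
One optimal decomposition is:
Bags: B1 = {1, 2, 4, 6}  B2 = {1, 4, 5, 6}  B3 = {1, 2, 3, 6}  B4 = {1, 2, 4, 10}  B5 = {2, 4, 6, 9}  B6 = {1, 5, 6, 7}  B7 = {1, 4, 5, 8}
Tree: B1–B2, B1–B3, B1–B4, B1–B5, B2–B6, B2–B7

The largest bag has 4 vertices, giving width 3; this decomposition certifies tw(G) ≤ 3. On the other hand G contains the 4-clique {1, 2, 3, 6}. A clique must lie in a single bag of any decomposition, so no decomposition can have width below 3. Hence tw(G) = 3 exactly.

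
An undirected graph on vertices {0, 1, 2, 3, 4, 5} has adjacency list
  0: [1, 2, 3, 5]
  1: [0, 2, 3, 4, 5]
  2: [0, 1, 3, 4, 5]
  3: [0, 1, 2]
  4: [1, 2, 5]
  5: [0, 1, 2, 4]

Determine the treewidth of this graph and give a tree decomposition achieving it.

The largest bag has 4 vertices, giving width 3; this decomposition certifies tw(G) ≤ 3. For the lower bound, the 4 vertices {0, 1, 2, 3} are pairwise adjacent, and any tree decomposition puts a clique entirely inside one bag — forcing width ≥ 3. Combining the bounds, tw(G) = 3.

Treewidth 3.
Bags: B1 = {1, 2, 4, 5}  B2 = {0, 1, 2, 5}  B3 = {0, 1, 2, 3}
Tree: B1–B2, B2–B3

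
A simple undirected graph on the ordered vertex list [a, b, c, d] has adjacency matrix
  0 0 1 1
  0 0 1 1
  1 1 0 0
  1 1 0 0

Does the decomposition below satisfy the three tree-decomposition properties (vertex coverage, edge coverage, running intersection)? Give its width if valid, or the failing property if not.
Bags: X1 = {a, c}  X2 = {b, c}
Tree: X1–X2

No — vertex d appears in no bag.

A tree decomposition must satisfy three properties: every vertex lies in some bag; for every edge, both endpoints lie together in some bag; and for every vertex, the bags containing it form a connected subtree. Here vertex d appears in no bag, so the decomposition is invalid.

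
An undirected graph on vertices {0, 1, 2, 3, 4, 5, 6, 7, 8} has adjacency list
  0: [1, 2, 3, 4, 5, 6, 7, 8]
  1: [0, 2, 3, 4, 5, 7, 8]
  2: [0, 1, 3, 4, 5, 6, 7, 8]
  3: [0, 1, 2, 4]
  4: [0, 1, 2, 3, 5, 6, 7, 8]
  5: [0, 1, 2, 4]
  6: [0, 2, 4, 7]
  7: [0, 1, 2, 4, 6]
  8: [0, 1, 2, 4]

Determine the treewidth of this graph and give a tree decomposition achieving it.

Treewidth 4.
Bags: B1 = {0, 2, 4, 6, 7}  B2 = {0, 1, 2, 4, 7}  B3 = {0, 1, 2, 3, 4}  B4 = {0, 1, 2, 4, 8}  B5 = {0, 1, 2, 4, 5}
Tree: B1–B2, B2–B3, B3–B4, B2–B5

Every bag has size at most 5, so the width is 5 − 1 = 4 and tw(G) ≤ 4. Conversely, {0, 1, 2, 4, 8} is a clique of size 5, and the vertices of any clique must share a bag in every tree decomposition; so some bag has ≥ 5 vertices and tw(G) ≥ 4. Hence tw(G) = 4 exactly.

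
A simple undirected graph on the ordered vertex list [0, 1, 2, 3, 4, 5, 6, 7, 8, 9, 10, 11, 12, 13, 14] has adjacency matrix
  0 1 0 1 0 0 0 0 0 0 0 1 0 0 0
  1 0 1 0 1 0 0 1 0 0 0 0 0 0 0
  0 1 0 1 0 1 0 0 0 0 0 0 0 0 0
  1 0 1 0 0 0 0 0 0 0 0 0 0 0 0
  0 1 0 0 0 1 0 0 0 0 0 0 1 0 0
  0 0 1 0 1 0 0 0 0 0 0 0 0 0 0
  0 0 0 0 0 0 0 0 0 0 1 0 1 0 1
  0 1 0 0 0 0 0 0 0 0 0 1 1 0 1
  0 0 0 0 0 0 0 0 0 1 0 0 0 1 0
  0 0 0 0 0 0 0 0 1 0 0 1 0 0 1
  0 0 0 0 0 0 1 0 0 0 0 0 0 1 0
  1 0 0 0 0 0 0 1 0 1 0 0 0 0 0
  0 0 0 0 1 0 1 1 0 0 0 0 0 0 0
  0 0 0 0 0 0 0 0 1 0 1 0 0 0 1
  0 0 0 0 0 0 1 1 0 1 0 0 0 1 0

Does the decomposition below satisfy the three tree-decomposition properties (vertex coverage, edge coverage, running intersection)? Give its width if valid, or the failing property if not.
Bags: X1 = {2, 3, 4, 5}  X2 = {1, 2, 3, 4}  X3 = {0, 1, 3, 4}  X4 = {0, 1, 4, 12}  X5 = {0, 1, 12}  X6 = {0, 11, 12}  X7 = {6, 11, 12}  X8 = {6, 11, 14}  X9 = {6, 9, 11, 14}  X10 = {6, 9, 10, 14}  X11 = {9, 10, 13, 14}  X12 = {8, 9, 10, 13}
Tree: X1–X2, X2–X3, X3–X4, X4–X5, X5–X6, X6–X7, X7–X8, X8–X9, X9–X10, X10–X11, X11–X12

No — vertex 7 appears in no bag.

A tree decomposition must satisfy three properties: every vertex lies in some bag; for every edge, both endpoints lie together in some bag; and for every vertex, the bags containing it form a connected subtree. Here vertex 7 appears in no bag, so the decomposition is invalid.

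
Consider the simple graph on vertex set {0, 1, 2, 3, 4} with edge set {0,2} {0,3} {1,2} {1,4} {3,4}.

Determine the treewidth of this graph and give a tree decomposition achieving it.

Each bag holds 3 vertices, so the decomposition has width 2, which upper-bounds the treewidth. The edges 3–4–1–2–0–3 form a cycle, so G is not a tree and its treewidth is at least 2. Therefore the treewidth is 2.

Treewidth 2.
Bags: B1 = {1, 3, 4}  B2 = {1, 2, 3}  B3 = {0, 2, 3}
Tree: B1–B2, B2–B3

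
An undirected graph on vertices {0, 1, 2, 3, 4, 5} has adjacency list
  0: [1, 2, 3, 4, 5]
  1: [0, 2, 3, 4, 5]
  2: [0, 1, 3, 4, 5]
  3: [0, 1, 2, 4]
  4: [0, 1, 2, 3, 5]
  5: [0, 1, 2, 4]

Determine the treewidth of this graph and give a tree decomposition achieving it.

Treewidth 4.
Bags: B1 = {0, 1, 2, 3, 4}  B2 = {0, 1, 2, 4, 5}
Tree: B1–B2

The largest bag has 5 vertices, giving width 4; this decomposition certifies tw(G) ≤ 4. For the lower bound, the 5 vertices {0, 1, 2, 3, 4} are pairwise adjacent, and any tree decomposition puts a clique entirely inside one bag — forcing width ≥ 4. Combining the bounds, tw(G) = 4.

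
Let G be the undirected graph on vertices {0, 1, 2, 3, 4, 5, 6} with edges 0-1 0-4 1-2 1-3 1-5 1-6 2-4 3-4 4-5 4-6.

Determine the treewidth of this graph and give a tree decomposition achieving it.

Treewidth 2.
One optimal decomposition is:
Bags: B1 = {1, 4, 6}  B2 = {1, 3, 4}  B3 = {1, 2, 4}  B4 = {1, 4, 5}  B5 = {0, 1, 4}
Tree: B1–B2, B2–B3, B3–B4, B4–B5

The largest bag has 3 vertices, giving width 2; this decomposition certifies tw(G) ≤ 2. For the lower bound, G contains the cycle 4–6–1–3–4, so G is not a forest; only forests have treewidth ≤ 1, hence tw(G) ≥ 2. The upper and lower bounds meet at 2, so that is the treewidth.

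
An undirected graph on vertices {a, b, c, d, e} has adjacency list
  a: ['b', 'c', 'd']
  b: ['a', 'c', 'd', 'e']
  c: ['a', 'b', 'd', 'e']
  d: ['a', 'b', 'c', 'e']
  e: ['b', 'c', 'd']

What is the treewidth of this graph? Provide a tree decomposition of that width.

Every bag has size at most 4, so the width is 4 − 1 = 3 and tw(G) ≤ 3. Conversely, {b, c, d, e} is a clique of size 4, and the vertices of any clique must share a bag in every tree decomposition; so some bag has ≥ 4 vertices and tw(G) ≥ 3. Therefore the treewidth is 3.

Treewidth 3.
One optimal decomposition is:
Bags: B1 = {a, b, c, d}  B2 = {b, c, d, e}
Tree: B1–B2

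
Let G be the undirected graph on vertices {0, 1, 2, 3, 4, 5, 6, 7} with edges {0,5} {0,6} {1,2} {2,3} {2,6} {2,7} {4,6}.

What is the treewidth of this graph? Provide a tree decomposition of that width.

Treewidth 1.
Bags: B1 = {2, 6}  B2 = {0, 6}  B3 = {0, 5}  B4 = {2, 7}  B5 = {2, 3}  B6 = {4, 6}  B7 = {1, 2}
Tree: B1–B2, B2–B3, B1–B4, B4–B5, B2–B6, B1–B7

Each bag holds 2 vertices, so the decomposition has width 1, which upper-bounds the treewidth. Since G has at least one edge (e.g. 6–2), it is not an edgeless graph, so tw(G) ≥ 1. Therefore the treewidth is 1.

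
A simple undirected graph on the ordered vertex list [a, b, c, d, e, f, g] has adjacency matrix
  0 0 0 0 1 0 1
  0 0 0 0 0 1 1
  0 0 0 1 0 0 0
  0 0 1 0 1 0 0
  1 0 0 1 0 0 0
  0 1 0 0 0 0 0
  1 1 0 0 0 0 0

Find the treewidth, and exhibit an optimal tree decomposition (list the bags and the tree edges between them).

Every bag has size at most 2, so the width is 2 − 1 = 1 and tw(G) ≤ 1. G has an edge, so its treewidth is at least 1. Therefore the treewidth is 1.

Treewidth 1.
Bags: B1 = {b, f}  B2 = {b, g}  B3 = {a, g}  B4 = {a, e}  B5 = {d, e}  B6 = {c, d}
Tree: B1–B2, B2–B3, B3–B4, B4–B5, B5–B6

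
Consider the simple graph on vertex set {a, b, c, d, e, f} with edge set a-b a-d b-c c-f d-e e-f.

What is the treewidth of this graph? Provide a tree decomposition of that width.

The largest bag has 3 vertices, giving width 2; this decomposition certifies tw(G) ≤ 2. The edges e–f–c–b–a–d–e form a cycle, so G is not a tree and its treewidth is at least 2. The upper and lower bounds meet at 2, so that is the treewidth.

Treewidth 2.
One such decomposition:
Bags: B1 = {c, e, f}  B2 = {b, c, e}  B3 = {a, b, e}  B4 = {a, d, e}
Tree: B1–B2, B2–B3, B3–B4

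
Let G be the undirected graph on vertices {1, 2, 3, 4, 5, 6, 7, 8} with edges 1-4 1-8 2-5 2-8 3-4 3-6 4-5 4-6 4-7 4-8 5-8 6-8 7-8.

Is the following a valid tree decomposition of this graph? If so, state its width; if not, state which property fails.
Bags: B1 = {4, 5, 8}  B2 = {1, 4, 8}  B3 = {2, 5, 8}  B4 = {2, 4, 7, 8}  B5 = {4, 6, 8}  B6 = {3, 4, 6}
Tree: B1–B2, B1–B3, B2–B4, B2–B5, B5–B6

A tree decomposition must satisfy three properties: every vertex lies in some bag; for every edge, both endpoints lie together in some bag; and for every vertex, the bags containing it form a connected subtree. Here bags containing vertex 2 are not connected in the tree, so the decomposition is invalid.

No — bags containing vertex 2 are not connected in the tree.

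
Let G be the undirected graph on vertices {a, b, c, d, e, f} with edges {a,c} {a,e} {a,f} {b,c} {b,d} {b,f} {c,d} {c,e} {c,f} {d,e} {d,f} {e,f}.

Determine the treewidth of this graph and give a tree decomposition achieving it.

Treewidth 3.
Bags: B1 = {c, d, e, f}  B2 = {a, c, e, f}  B3 = {b, c, d, f}
Tree: B1–B2, B1–B3

Every bag has size at most 4, so the width is 4 − 1 = 3 and tw(G) ≤ 3. Conversely, {c, d, e, f} is a clique of size 4, and the vertices of any clique must share a bag in every tree decomposition; so some bag has ≥ 4 vertices and tw(G) ≥ 3. The upper and lower bounds meet at 3, so that is the treewidth.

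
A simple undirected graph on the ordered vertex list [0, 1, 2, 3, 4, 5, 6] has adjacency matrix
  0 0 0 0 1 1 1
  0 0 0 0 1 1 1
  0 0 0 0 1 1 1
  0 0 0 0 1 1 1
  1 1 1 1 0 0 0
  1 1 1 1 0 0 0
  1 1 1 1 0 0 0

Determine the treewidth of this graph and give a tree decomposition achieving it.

Each bag holds 4 vertices, so the decomposition has width 3, which upper-bounds the treewidth. For the lower bound: the 4 vertex sets {3,6}, {1,4}, {5}, {0} are disjoint, each induces a connected subgraph, and every pair is joined by at least one edge of G. Contracting each set to a single vertex therefore yields K_{4} as a minor, and since treewidth is minor-monotone, tw(G) ≥ tw(K_{4}) = 3. Hence tw(G) = 3 exactly.

Treewidth 3.
Bags: B1 = {3, 4, 5, 6}  B2 = {1, 4, 5, 6}  B3 = {0, 4, 5, 6}  B4 = {2, 4, 5, 6}
Tree: B1–B2, B2–B3, B3–B4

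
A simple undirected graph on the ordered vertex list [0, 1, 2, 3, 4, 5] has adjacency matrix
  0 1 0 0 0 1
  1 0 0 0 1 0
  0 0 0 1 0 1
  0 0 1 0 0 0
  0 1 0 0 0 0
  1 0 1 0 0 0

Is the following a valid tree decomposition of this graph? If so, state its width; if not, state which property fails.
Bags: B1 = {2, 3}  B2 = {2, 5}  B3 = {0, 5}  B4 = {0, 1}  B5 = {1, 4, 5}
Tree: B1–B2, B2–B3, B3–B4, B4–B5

No — bags containing vertex 5 are not connected in the tree.

A tree decomposition must satisfy three properties: every vertex lies in some bag; for every edge, both endpoints lie together in some bag; and for every vertex, the bags containing it form a connected subtree. Here bags containing vertex 5 are not connected in the tree, so the decomposition is invalid.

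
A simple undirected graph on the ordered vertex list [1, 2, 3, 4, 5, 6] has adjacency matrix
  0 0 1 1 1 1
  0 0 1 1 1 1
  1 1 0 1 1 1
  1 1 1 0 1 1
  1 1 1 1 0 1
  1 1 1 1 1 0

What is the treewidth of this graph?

A width-4 tree decomposition is:
Bags: B1 = {2, 3, 4, 5, 6}  B2 = {1, 3, 4, 5, 6}
Tree: B1–B2
Each bag holds 5 vertices, so the decomposition has width 4, which upper-bounds the treewidth. On the other hand G contains the 5-clique {1, 3, 4, 5, 6}. A clique must lie in a single bag of any decomposition, so no decomposition can have width below 4. Therefore the treewidth is 4.

4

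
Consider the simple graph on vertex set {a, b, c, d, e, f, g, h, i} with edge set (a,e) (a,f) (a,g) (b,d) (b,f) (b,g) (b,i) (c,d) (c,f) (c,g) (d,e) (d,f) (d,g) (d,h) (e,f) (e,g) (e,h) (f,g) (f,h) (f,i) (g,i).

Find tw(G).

A width-3 tree decomposition is:
Bags: B1 = {b, d, f, g}  B2 = {c, d, f, g}  B3 = {d, e, f, g}  B4 = {b, f, g, i}  B5 = {a, e, f, g}  B6 = {d, e, f, h}
Tree: B1–B2, B2–B3, B1–B4, B3–B5, B3–B6
Every bag has size at most 4, so the width is 4 − 1 = 3 and tw(G) ≤ 3. Conversely, {d, e, f, g} is a clique of size 4, and the vertices of any clique must share a bag in every tree decomposition; so some bag has ≥ 4 vertices and tw(G) ≥ 3. Therefore the treewidth is 3.

3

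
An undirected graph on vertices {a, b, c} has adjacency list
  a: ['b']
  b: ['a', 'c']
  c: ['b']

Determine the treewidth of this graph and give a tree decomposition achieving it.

Each bag holds 2 vertices, so the decomposition has width 1, which upper-bounds the treewidth. Any graph with an edge has treewidth ≥ 1, and G has the edge c–b. Hence tw(G) = 1 exactly.

Treewidth 1.
One optimal decomposition is:
Bags: B1 = {b, c}  B2 = {a, b}
Tree: B1–B2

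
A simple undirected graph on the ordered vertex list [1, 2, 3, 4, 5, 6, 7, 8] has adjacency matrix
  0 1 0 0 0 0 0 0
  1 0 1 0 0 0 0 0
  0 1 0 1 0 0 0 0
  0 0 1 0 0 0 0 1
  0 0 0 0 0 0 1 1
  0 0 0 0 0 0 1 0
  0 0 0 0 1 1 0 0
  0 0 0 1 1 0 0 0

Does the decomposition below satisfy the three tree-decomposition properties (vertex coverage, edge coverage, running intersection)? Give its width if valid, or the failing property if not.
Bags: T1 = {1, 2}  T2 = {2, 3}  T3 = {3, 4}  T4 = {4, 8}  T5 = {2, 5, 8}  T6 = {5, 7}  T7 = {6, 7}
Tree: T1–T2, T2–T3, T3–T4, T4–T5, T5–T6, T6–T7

No — bags containing vertex 2 are not connected in the tree.

A tree decomposition must satisfy three properties: every vertex lies in some bag; for every edge, both endpoints lie together in some bag; and for every vertex, the bags containing it form a connected subtree. Here bags containing vertex 2 are not connected in the tree, so the decomposition is invalid.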